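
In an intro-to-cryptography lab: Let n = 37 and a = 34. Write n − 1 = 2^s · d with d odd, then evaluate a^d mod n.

1

n − 1 = 36 = 2^2 · 9, so s = 2 and d = 9.
34^9 mod 37 = 1.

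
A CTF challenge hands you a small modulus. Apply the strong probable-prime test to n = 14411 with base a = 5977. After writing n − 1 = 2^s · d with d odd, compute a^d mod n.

14410

n − 1 = 14410 = 2^1 · 7205, so s = 1 and d = 7205.
5977^7205 mod 14411 = 14410.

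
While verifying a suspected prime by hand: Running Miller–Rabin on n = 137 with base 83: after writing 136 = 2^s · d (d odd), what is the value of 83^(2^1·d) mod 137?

100

n − 1 = 136 = 2^3 · 17, so s = 3 and d = 17.
x_0 = 83^17 mod 137 = 127.
x_1 = 127^2 mod 137 = 100.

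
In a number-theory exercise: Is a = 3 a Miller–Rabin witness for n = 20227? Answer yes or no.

n − 1 = 20226 = 2^1 · 10113, so s = 1 and d = 10113.
x_0 = 3^10113 mod 20227 = 19746.
x_0 ∉ {1, 20226} and s = 1, so 3 is a Miller–Rabin witness and 20227 is composite.

yes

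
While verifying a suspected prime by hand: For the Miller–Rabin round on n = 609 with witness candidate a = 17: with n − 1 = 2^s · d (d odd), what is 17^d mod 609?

n − 1 = 608 = 2^5 · 19, so s = 5 and d = 19.
17^19 mod 609 = 563.

563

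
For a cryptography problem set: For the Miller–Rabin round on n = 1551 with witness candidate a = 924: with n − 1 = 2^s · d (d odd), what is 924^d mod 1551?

1056

n − 1 = 1550 = 2^1 · 775, so s = 1 and d = 775.
Repeated squaring mod 1551: 924^1 ≡ 924, 924^2 ≡ 726, 924^4 ≡ 1287, 924^8 ≡ 1452, 924^16 ≡ 495, 924^32 ≡ 1518, 924^64 ≡ 1089, 924^128 ≡ 957, 924^256 ≡ 759, 924^512 ≡ 660.
775 = 512 + 256 + 4 + 2 + 1, so 924^775 ≡ 660·759·1287·726·924 ≡ 1056 (mod 1551).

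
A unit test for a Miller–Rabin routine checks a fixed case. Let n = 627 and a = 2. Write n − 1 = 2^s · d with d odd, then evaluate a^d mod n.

n − 1 = 626 = 2^1 · 313, so s = 1 and d = 313.
2^313 mod 627 = 470.

470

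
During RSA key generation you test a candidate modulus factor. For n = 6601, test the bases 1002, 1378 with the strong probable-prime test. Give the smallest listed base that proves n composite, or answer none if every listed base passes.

none

n − 1 = 6600 = 2^3 · 825, so s = 3 and d = 825.
Base 1002: x_0 = 1002^825 mod 6601 = 1. x_0 = 1, so 1002 is not a witness.
Base 1378: x_0 = 1378^825 mod 6601 = 6600. x_0 = 6600 ≡ −1, so 1378 is not a witness.
No listed base is a witness for 6601.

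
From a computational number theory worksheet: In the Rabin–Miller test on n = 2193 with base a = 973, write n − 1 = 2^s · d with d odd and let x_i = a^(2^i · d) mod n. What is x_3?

1939

n − 1 = 2192 = 2^4 · 137, so s = 4 and d = 137.
x_0 = 973^137 mod 2193 = 2146.
x_1 = 2146^2 mod 2193 = 16.
x_2 = 16^2 mod 2193 = 256.
x_3 = 256^2 mod 2193 = 1939.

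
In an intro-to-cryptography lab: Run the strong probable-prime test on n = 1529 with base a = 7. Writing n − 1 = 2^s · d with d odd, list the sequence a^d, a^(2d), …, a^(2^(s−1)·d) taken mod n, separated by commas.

1019, 170, 1378

n − 1 = 1528 = 2^3 · 191, so s = 3 and d = 191.
x_0 = 7^191 mod 1529 = 1019.
x_1 = 1019^2 mod 1529 = 170.
x_2 = 170^2 mod 1529 = 1378.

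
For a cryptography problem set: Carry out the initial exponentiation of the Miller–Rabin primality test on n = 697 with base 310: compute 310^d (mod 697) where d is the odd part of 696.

455

n − 1 = 696 = 2^3 · 87, so s = 3 and d = 87.
310^87 mod 697 = 455.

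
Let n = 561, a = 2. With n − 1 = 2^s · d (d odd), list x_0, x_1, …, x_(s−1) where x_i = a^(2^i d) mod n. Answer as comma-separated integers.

263, 166, 67, 1

n − 1 = 560 = 2^4 · 35, so s = 4 and d = 35.
x_0 = 2^35 mod 561 = 263.
x_1 = 263^2 mod 561 = 166.
x_2 = 166^2 mod 561 = 67.
x_3 = 67^2 mod 561 = 1.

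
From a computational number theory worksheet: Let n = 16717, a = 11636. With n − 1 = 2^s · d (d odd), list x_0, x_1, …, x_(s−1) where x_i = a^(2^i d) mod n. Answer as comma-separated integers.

n − 1 = 16716 = 2^2 · 4179, so s = 2 and d = 4179.
x_0 = 11636^4179 mod 16717 = 15556.
x_1 = 15556^2 mod 16717 = 10561.

15556, 10561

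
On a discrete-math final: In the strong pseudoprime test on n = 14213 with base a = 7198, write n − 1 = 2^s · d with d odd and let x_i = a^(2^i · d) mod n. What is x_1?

n − 1 = 14212 = 2^2 · 3553, so s = 2 and d = 3553.
By repeated squaring, 7198^3553 ≡ 2623 (mod 14213).
x_0 = 2623.
x_1 = 2623^2 mod 14213 = 1037.

1037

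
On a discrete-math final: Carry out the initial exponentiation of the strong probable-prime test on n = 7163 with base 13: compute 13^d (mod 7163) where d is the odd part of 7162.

n − 1 = 7162 = 2^1 · 3581, so s = 1 and d = 3581.
13^3581 mod 7163 = 1599.

1599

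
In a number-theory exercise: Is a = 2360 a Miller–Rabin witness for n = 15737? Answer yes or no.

n − 1 = 15736 = 2^3 · 1967, so s = 3 and d = 1967.
x_0 = 2360^1967 mod 15737 = 14087.
x_0 is neither 1 nor 15736, so continue squaring.
x_1 = 14087^2 mod 15737 = 15736.
x_1 ≡ −1, so 2360 is not a witness.

no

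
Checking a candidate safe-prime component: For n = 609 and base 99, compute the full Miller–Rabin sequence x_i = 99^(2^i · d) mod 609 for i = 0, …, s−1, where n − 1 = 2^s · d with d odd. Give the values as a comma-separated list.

n − 1 = 608 = 2^5 · 19, so s = 5 and d = 19.
x_0 = 99^19 mod 609 = 162.
x_1 = 162^2 mod 609 = 57.
x_2 = 57^2 mod 609 = 204.
x_3 = 204^2 mod 609 = 204.
x_4 = 204^2 mod 609 = 204.

162, 57, 204, 204, 204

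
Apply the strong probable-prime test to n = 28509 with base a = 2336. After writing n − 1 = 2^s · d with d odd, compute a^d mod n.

15941

n − 1 = 28508 = 2^2 · 7127, so s = 2 and d = 7127.
2336^7127 mod 28509 = 15941.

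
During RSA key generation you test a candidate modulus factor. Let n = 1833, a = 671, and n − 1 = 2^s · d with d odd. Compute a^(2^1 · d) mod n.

1546

n − 1 = 1832 = 2^3 · 229, so s = 3 and d = 229.
x_0 = 671^229 mod 1833 = 593.
x_1 = 593^2 mod 1833 = 1546.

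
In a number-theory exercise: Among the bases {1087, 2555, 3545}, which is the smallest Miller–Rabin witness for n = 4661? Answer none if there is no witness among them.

1087

n − 1 = 4660 = 2^2 · 1165, so s = 2 and d = 1165.
Base 1087: x_0 = 1087^1165 mod 4661 = 1066. x_0 is neither 1 nor 4660, so continue squaring. x_1 = 1066^2 mod 4661 = 3733. Reached i = s−1 = 1 without hitting −1: 1087 is a Miller–Rabin witness and 4661 is composite.
Base 2555: x_0 = 2555^1165 mod 4661 = 4518. x_0 is neither 1 nor 4660, so continue squaring. x_1 = 4518^2 mod 4661 = 1805. Reached i = s−1 = 1 without hitting −1: 2555 is a Miller–Rabin witness and 4661 is composite.
Base 3545: x_0 = 3545^1165 mod 4661 = 175. x_0 is neither 1 nor 4660, so continue squaring. x_1 = 175^2 mod 4661 = 2659. Reached i = s−1 = 1 without hitting −1: 3545 is a Miller–Rabin witness and 4661 is composite.
The smallest witness among the given bases is 1087.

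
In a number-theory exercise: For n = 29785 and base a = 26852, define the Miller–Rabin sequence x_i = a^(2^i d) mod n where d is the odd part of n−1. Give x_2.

13321

n − 1 = 29784 = 2^3 · 3723, so s = 3 and d = 3723.
x_0 = 26852^3723 mod 29785 = 25788.
x_1 = 25788^2 mod 29785 = 11249.
x_2 = 11249^2 mod 29785 = 13321.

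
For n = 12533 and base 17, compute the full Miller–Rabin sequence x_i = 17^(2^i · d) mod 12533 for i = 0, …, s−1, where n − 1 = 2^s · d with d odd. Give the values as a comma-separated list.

n − 1 = 12532 = 2^2 · 3133, so s = 2 and d = 3133.
x_0 = 17^3133 mod 12533 = 11274.
x_1 = 11274^2 mod 12533 = 5923.

11274, 5923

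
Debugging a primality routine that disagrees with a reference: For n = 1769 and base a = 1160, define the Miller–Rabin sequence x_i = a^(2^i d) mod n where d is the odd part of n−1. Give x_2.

n − 1 = 1768 = 2^3 · 221, so s = 3 and d = 221.
Repeated squaring mod 1769: 1160^1 ≡ 1160, 1160^2 ≡ 1160, 1160^4 ≡ 1160, 1160^8 ≡ 1160, 1160^16 ≡ 1160, 1160^32 ≡ 1160, 1160^64 ≡ 1160, 1160^128 ≡ 1160.
221 = 128 + 64 + 16 + 8 + 4 + 1, so 1160^221 ≡ 1160·1160·1160·1160·1160·1160 ≡ 1160 (mod 1769).
x_0 = 1160.
x_1 = 1160^2 mod 1769 = 1160.
x_2 = 1160^2 mod 1769 = 1160.

1160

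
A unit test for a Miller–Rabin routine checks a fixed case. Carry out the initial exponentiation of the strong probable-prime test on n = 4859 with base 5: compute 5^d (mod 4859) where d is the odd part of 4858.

4221

n − 1 = 4858 = 2^1 · 2429, so s = 1 and d = 2429.
By repeated squaring, 5^2429 ≡ 4221 (mod 4859).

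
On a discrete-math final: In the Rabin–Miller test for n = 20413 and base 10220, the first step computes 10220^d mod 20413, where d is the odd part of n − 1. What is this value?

n − 1 = 20412 = 2^2 · 5103, so s = 2 and d = 5103.
10220^5103 mod 20413 = 11702.

11702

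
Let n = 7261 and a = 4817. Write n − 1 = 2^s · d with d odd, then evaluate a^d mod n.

2378

n − 1 = 7260 = 2^2 · 1815, so s = 2 and d = 1815.
4817^1815 mod 7261 = 2378.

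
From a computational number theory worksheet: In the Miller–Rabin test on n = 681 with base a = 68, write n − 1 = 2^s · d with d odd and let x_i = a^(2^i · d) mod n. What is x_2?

613

n − 1 = 680 = 2^3 · 85, so s = 3 and d = 85.
x_0 = 68^85 mod 681 = 596.
x_1 = 596^2 mod 681 = 415.
x_2 = 415^2 mod 681 = 613.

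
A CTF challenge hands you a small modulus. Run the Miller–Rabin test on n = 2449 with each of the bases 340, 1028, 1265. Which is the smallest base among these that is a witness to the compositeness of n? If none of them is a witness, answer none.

none

n − 1 = 2448 = 2^4 · 153, so s = 4 and d = 153.
Base 340: x_0 = 340^153 mod 2449 = 2448. x_0 = 2448 ≡ −1, so 340 is not a witness.
Base 1028: x_0 = 1028^153 mod 2449 = 1. x_0 = 1, so 1028 is not a witness.
Base 1265: x_0 = 1265^153 mod 2449 = 1. x_0 = 1, so 1265 is not a witness.
No listed base is a witness for 2449.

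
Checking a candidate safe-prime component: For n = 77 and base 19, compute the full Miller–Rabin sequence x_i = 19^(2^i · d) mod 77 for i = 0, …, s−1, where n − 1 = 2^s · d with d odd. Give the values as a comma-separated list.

n − 1 = 76 = 2^2 · 19, so s = 2 and d = 19.
x_0 = 19^19 mod 77 = 40.
x_1 = 40^2 mod 77 = 60.

40, 60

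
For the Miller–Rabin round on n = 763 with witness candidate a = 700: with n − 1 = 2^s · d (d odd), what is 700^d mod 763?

217

n − 1 = 762 = 2^1 · 381, so s = 1 and d = 381.
Repeated squaring mod 763: 700^1 ≡ 700, 700^2 ≡ 154, 700^4 ≡ 63, 700^8 ≡ 154, 700^16 ≡ 63, 700^32 ≡ 154, 700^64 ≡ 63, 700^128 ≡ 154, 700^256 ≡ 63.
381 = 256 + 64 + 32 + 16 + 8 + 4 + 1, so 700^381 ≡ 63·63·154·63·154·63·700 ≡ 217 (mod 763).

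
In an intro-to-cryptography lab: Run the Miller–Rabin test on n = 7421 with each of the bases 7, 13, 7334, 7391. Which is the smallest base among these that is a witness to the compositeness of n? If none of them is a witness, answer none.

7

n − 1 = 7420 = 2^2 · 1855, so s = 2 and d = 1855.
Base 7: x_0 = 7^1855 mod 7421 = 6328. x_0 is neither 1 nor 7420, so continue squaring. x_1 = 6328^2 mod 7421 = 7289. Reached i = s−1 = 1 without hitting −1: 7 is a Miller–Rabin witness and 7421 is composite.
Base 13: x_0 = 13^1855 mod 7421 = 3663. x_0 is neither 1 nor 7420, so continue squaring. x_1 = 3663^2 mod 7421 = 401. Reached i = s−1 = 1 without hitting −1: 13 is a Miller–Rabin witness and 7421 is composite.
Base 7334: x_0 = 7334^1855 mod 7421 = 2469. x_0 is neither 1 nor 7420, so continue squaring. x_1 = 2469^2 mod 7421 = 3320. Reached i = s−1 = 1 without hitting −1: 7334 is a Miller–Rabin witness and 7421 is composite.
Base 7391: x_0 = 7391^1855 mod 7421 = 355. x_0 is neither 1 nor 7420, so continue squaring. x_1 = 355^2 mod 7421 = 7289. Reached i = s−1 = 1 without hitting −1: 7391 is a Miller–Rabin witness and 7421 is composite.
The smallest witness among the given bases is 7.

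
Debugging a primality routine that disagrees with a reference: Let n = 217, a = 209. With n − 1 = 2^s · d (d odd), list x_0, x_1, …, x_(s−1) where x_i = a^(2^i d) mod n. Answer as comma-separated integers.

n − 1 = 216 = 2^3 · 27, so s = 3 and d = 27.
x_0 = 209^27 mod 217 = 153.
x_1 = 153^2 mod 217 = 190.
x_2 = 190^2 mod 217 = 78.

153, 190, 78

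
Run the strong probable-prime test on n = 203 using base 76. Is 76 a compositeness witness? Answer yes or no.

yes

n − 1 = 202 = 2^1 · 101, so s = 1 and d = 101.
Repeated squaring mod 203: 76^1 ≡ 76, 76^2 ≡ 92, 76^4 ≡ 141, 76^8 ≡ 190, 76^16 ≡ 169, 76^32 ≡ 141, 76^64 ≡ 190.
101 = 64 + 32 + 4 + 1, so 76^101 ≡ 190·141·141·76 ≡ 55 (mod 203).
x_0 = 76^101 mod 203 = 55.
x_0 ∉ {1, 202} and s = 1, so 76 is a Miller–Rabin witness and 203 is composite.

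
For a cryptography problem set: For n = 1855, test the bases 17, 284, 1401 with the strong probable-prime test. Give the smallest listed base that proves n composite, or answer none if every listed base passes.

n − 1 = 1854 = 2^1 · 927, so s = 1 and d = 927.
Base 17: x_0 = 17^927 mod 1855 = 643. x_0 ∉ {1, 1854} and s = 1, so 17 is a Miller–Rabin witness and 1855 is composite.
Base 284: x_0 = 284^927 mod 1855 = 869. x_0 ∉ {1, 1854} and s = 1, so 284 is a Miller–Rabin witness and 1855 is composite.
Base 1401: x_0 = 1401^927 mod 1855 = 666. x_0 ∉ {1, 1854} and s = 1, so 1401 is a Miller–Rabin witness and 1855 is composite.
The smallest witness among the given bases is 17.

17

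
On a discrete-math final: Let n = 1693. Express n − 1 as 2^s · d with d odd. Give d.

423

Halving: 1692 → 846 → 423; 423 is odd.
So 1692 = 2^2 · 423.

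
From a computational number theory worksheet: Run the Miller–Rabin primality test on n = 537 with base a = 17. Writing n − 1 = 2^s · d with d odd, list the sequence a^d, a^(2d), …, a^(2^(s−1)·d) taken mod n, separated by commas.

425, 193, 196

n − 1 = 536 = 2^3 · 67, so s = 3 and d = 67.
x_0 = 17^67 mod 537 = 425.
x_1 = 425^2 mod 537 = 193.
x_2 = 193^2 mod 537 = 196.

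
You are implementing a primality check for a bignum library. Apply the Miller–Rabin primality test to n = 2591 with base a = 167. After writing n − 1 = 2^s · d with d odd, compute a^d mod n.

1

n − 1 = 2590 = 2^1 · 1295, so s = 1 and d = 1295.
167^1295 mod 2591 = 1.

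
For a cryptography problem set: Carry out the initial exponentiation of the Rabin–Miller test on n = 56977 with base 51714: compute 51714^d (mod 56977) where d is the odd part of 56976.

n − 1 = 56976 = 2^4 · 3561, so s = 4 and d = 3561.
51714^3561 mod 56977 = 8027.

8027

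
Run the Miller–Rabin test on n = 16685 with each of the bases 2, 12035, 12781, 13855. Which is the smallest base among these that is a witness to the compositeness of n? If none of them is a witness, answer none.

2

n − 1 = 16684 = 2^2 · 4171, so s = 2 and d = 4171.
Base 2: x_0 = 2^4171 mod 16685 = 10643. x_0 is neither 1 nor 16684, so continue squaring. x_1 = 10643^2 mod 16685 = 15669. Reached i = s−1 = 1 without hitting −1: 2 is a Miller–Rabin witness and 16685 is composite.
Base 12035: x_0 = 12035^4171 mod 16685 = 9240. x_0 is neither 1 nor 16684, so continue squaring. x_1 = 9240^2 mod 16685 = 455. Reached i = s−1 = 1 without hitting −1: 12035 is a Miller–Rabin witness and 16685 is composite.
Base 12781: x_0 = 12781^4171 mod 16685 = 9231. x_0 is neither 1 nor 16684, so continue squaring. x_1 = 9231^2 mod 16685 = 1066. Reached i = s−1 = 1 without hitting −1: 12781 is a Miller–Rabin witness and 16685 is composite.
Base 13855: x_0 = 13855^4171 mod 16685 = 2095. x_0 is neither 1 nor 16684, so continue squaring. x_1 = 2095^2 mod 16685 = 870. Reached i = s−1 = 1 without hitting −1: 13855 is a Miller–Rabin witness and 16685 is composite.
The smallest witness among the given bases is 2.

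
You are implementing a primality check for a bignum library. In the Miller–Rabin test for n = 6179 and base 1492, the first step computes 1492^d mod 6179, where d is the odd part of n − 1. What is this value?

5250

n − 1 = 6178 = 2^1 · 3089, so s = 1 and d = 3089.
Repeated squaring mod 6179: 1492^1 ≡ 1492, 1492^2 ≡ 1624, 1492^4 ≡ 5122, 1492^8 ≡ 5029, 1492^16 ≡ 194, 1492^32 ≡ 562, 1492^64 ≡ 715, 1492^128 ≡ 4547, 1492^256 ≡ 275, 1492^512 ≡ 1477, 1492^1024 ≡ 342, 1492^2048 ≡ 5742.
3089 = 2048 + 1024 + 16 + 1, so 1492^3089 ≡ 5742·342·194·1492 ≡ 5250 (mod 6179).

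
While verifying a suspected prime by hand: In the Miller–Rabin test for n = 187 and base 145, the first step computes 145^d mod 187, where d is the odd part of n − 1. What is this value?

8

n − 1 = 186 = 2^1 · 93, so s = 1 and d = 93.
145^93 mod 187 = 8.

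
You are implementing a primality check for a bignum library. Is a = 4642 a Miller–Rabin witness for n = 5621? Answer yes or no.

yes

n − 1 = 5620 = 2^2 · 1405, so s = 2 and d = 1405.
x_0 = 4642^1405 mod 5621 = 176.
x_0 is neither 1 nor 5620, so continue squaring.
x_1 = 176^2 mod 5621 = 2871.
Reached i = s−1 = 1 without hitting −1: 4642 is a Miller–Rabin witness and 5621 is composite.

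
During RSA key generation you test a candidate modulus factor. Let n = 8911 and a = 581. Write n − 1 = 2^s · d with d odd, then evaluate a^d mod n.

n − 1 = 8910 = 2^1 · 4455, so s = 1 and d = 4455.
581^4455 mod 8911 = 1540.

1540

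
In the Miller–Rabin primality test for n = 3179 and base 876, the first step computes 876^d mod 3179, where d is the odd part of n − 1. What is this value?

2626

n − 1 = 3178 = 2^1 · 1589, so s = 1 and d = 1589.
876^1589 mod 3179 = 2626.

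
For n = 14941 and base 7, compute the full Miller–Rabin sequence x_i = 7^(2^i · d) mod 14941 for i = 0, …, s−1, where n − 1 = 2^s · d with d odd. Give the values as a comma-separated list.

11728, 14079

n − 1 = 14940 = 2^2 · 3735, so s = 2 and d = 3735.
x_0 = 7^3735 mod 14941 = 11728.
x_1 = 11728^2 mod 14941 = 14079.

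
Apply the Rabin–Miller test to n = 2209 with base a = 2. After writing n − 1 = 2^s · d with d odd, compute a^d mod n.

894

n − 1 = 2208 = 2^5 · 69, so s = 5 and d = 69.
Repeated squaring mod 2209: 2^1 ≡ 2, 2^2 ≡ 4, 2^4 ≡ 16, 2^8 ≡ 256, 2^16 ≡ 1475, 2^32 ≡ 1969, 2^64 ≡ 166.
69 = 64 + 4 + 1, so 2^69 ≡ 166·16·2 ≡ 894 (mod 2209).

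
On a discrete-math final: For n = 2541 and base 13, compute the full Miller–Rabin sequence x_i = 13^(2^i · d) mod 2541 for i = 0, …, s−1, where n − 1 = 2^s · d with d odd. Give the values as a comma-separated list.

n − 1 = 2540 = 2^2 · 635, so s = 2 and d = 635.
x_0 = 13^635 mod 2541 = 1000.
x_1 = 1000^2 mod 2541 = 1387.

1000, 1387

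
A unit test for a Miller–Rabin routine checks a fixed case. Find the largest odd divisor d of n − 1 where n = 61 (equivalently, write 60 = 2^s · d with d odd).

15

Halving: 60 → 30 → 15; 15 is odd.
So 60 = 2^2 · 15.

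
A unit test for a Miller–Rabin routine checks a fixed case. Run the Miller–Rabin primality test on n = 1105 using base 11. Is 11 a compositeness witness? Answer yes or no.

yes

n − 1 = 1104 = 2^4 · 69, so s = 4 and d = 69.
x_0 = 11^69 mod 1105 = 996.
x_0 is neither 1 nor 1104, so continue squaring.
x_1 = 996^2 mod 1105 = 831.
x_2 = 831^2 mod 1105 = 1041.
x_3 = 1041^2 mod 1105 = 781.
Reached i = s−1 = 3 without hitting −1: 11 is a Miller–Rabin witness and 1105 is composite.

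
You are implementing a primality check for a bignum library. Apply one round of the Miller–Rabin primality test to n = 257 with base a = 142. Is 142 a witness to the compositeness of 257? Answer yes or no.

n − 1 = 256 = 2^8 · 1, so s = 8 and d = 1.
x_0 = 142^1 mod 257 = 142.
x_0 is neither 1 nor 256, so continue squaring.
x_1 = 142^2 mod 257 = 118.
x_2 = 118^2 mod 257 = 46.
x_3 = 46^2 mod 257 = 60.
x_4 = 60^2 mod 257 = 2.
x_5 = 2^2 mod 257 = 4.
x_6 = 4^2 mod 257 = 16.
x_7 = 16^2 mod 257 = 256.
x_7 ≡ −1, so 142 is not a witness.

no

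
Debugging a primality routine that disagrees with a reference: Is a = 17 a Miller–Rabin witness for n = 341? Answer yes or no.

yes

n − 1 = 340 = 2^2 · 85, so s = 2 and d = 85.
x_0 = 17^85 mod 341 = 285.
x_0 is neither 1 nor 340, so continue squaring.
x_1 = 285^2 mod 341 = 67.
Reached i = s−1 = 1 without hitting −1: 17 is a Miller–Rabin witness and 341 is composite.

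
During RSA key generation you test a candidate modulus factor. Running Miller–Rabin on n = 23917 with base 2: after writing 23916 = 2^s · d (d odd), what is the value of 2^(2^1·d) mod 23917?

n − 1 = 23916 = 2^2 · 5979, so s = 2 and d = 5979.
x_0 = 2^5979 mod 23917 = 13597.
x_1 = 13597^2 mod 23917 = 23916.

23916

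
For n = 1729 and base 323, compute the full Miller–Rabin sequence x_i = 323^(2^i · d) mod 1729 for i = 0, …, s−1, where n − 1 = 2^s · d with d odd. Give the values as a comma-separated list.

n − 1 = 1728 = 2^6 · 27, so s = 6 and d = 27.
x_0 = 323^27 mod 1729 = 57.
x_1 = 57^2 mod 1729 = 1520.
x_2 = 1520^2 mod 1729 = 456.
x_3 = 456^2 mod 1729 = 456.
x_4 = 456^2 mod 1729 = 456.
x_5 = 456^2 mod 1729 = 456.

57, 1520, 456, 456, 456, 456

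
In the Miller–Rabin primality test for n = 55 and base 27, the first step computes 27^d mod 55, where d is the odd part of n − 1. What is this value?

n − 1 = 54 = 2^1 · 27, so s = 1 and d = 27.
Repeated squaring mod 55: 27^1 ≡ 27, 27^2 ≡ 14, 27^4 ≡ 31, 27^8 ≡ 26, 27^16 ≡ 16.
27 = 16 + 8 + 2 + 1, so 27^27 ≡ 16·26·14·27 ≡ 3 (mod 55).

3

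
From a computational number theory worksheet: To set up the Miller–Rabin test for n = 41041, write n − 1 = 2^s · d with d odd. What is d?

Halving: 41040 → 20520 → 10260 → 5130 → 2565; 2565 is odd.
So 41040 = 2^4 · 2565.

2565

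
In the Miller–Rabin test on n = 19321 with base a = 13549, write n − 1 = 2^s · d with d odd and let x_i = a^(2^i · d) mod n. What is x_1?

3337

n − 1 = 19320 = 2^3 · 2415, so s = 3 and d = 2415.
Repeated squaring mod 19321: 13549^1 ≡ 13549, 13549^2 ≡ 6580, 13549^4 ≡ 17360, 13549^8 ≡ 642, 13549^16 ≡ 6423, 13549^32 ≡ 4594, 13549^64 ≡ 6304, 13549^128 ≡ 16440, 13549^256 ≡ 11452, 13549^512 ≡ 16677, 13549^1024 ≡ 15855, 13549^2048 ≡ 14815.
2415 = 2048 + 256 + 64 + 32 + 8 + 4 + 2 + 1, so 13549^2415 ≡ 14815·11452·6304·4594·642·17360·6580·13549 ≡ 1669 (mod 19321).
x_0 = 1669.
x_1 = 1669^2 mod 19321 = 3337.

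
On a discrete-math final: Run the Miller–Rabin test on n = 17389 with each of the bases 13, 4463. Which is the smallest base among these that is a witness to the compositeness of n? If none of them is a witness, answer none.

none

n − 1 = 17388 = 2^2 · 4347, so s = 2 and d = 4347.
Base 13: x_0 = 13^4347 mod 17389 = 417. x_0 is neither 1 nor 17388, so continue squaring. x_1 = 417^2 mod 17389 = 17388. x_1 ≡ −1, so 13 is not a witness.
Base 4463: x_0 = 4463^4347 mod 17389 = 417. x_0 is neither 1 nor 17388, so continue squaring. x_1 = 417^2 mod 17389 = 17388. x_1 ≡ −1, so 4463 is not a witness.
No listed base is a witness for 17389.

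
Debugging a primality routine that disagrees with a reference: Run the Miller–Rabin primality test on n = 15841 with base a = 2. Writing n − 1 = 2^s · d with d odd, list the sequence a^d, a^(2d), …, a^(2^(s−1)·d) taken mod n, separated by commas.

1, 1, 1, 1, 1

n − 1 = 15840 = 2^5 · 495, so s = 5 and d = 495.
x_0 = 2^495 mod 15841 = 1.
x_1 = 1^2 mod 15841 = 1.
x_2 = 1^2 mod 15841 = 1.
x_3 = 1^2 mod 15841 = 1.
x_4 = 1^2 mod 15841 = 1.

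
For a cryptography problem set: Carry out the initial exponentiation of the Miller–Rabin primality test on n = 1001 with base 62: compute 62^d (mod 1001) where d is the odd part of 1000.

615

n − 1 = 1000 = 2^3 · 125, so s = 3 and d = 125.
62^125 mod 1001 = 615.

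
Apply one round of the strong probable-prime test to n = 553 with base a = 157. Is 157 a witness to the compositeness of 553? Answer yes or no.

no

n − 1 = 552 = 2^3 · 69, so s = 3 and d = 69.
x_0 = 157^69 mod 553 = 552.
x_0 = 552 ≡ −1, so 157 is not a witness.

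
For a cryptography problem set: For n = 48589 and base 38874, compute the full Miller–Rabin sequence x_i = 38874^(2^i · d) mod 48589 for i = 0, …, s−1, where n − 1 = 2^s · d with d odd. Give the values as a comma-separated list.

n − 1 = 48588 = 2^2 · 12147, so s = 2 and d = 12147.
x_0 = 38874^12147 mod 48589 = 37714.
x_1 = 37714^2 mod 48589 = 48588.

37714, 48588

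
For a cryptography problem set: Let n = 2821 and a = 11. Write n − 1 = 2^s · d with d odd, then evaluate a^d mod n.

n − 1 = 2820 = 2^2 · 705, so s = 2 and d = 705.
By repeated squaring, 11^705 ≡ 1828 (mod 2821).

1828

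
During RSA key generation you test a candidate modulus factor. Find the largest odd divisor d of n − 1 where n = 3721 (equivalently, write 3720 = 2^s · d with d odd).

Halving: 3720 → 1860 → 930 → 465; 465 is odd.
So 3720 = 2^3 · 465.

465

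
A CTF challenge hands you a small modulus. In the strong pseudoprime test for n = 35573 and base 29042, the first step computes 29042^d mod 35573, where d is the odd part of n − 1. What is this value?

n − 1 = 35572 = 2^2 · 8893, so s = 2 and d = 8893.
Repeated squaring mod 35573: 29042^1 ≡ 29042, 29042^2 ≡ 1934, 29042^4 ≡ 5191, 29042^8 ≡ 17720, 29042^16 ≡ 31102, 29042^32 ≡ 33388, 29042^64 ≡ 7443, 29042^128 ≡ 11088, 29042^256 ≡ 3456, 29042^512 ≡ 26981, 29042^1024 ≡ 8489, 29042^2048 ≡ 27796, 29042^4096 ≡ 7629, 29042^8192 ≡ 4213.
8893 = 8192 + 512 + 128 + 32 + 16 + 8 + 4 + 1, so 29042^8893 ≡ 4213·26981·11088·33388·31102·17720·5191·29042 ≡ 5179 (mod 35573).

5179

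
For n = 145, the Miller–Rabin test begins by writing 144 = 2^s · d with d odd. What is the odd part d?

Halving: 144 → 72 → 36 → 18 → 9; 9 is odd.
So 144 = 2^4 · 9.

9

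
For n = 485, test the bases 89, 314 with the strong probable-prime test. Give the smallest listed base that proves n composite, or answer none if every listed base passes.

n − 1 = 484 = 2^2 · 121, so s = 2 and d = 121.
Base 89: x_0 = 89^121 mod 485 = 299. x_0 is neither 1 nor 484, so continue squaring. x_1 = 299^2 mod 485 = 161. Reached i = s−1 = 1 without hitting −1: 89 is a Miller–Rabin witness and 485 is composite.
Base 314: x_0 = 314^121 mod 485 = 409. x_0 is neither 1 nor 484, so continue squaring. x_1 = 409^2 mod 485 = 441. Reached i = s−1 = 1 without hitting −1: 314 is a Miller–Rabin witness and 485 is composite.
The smallest witness among the given bases is 89.

89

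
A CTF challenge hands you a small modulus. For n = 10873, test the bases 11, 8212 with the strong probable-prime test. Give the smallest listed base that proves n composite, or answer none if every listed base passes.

11

n − 1 = 10872 = 2^3 · 1359, so s = 3 and d = 1359.
Base 11: x_0 = 11^1359 mod 10873 = 756. x_0 is neither 1 nor 10872, so continue squaring. x_1 = 756^2 mod 10873 = 6140. x_2 = 6140^2 mod 10873 = 2909. Reached i = s−1 = 2 without hitting −1: 11 is a Miller–Rabin witness and 10873 is composite.
Base 8212: x_0 = 8212^1359 mod 10873 = 7159. x_0 is neither 1 nor 10872, so continue squaring. x_1 = 7159^2 mod 10873 = 6832. x_2 = 6832^2 mod 10873 = 9308. Reached i = s−1 = 2 without hitting −1: 8212 is a Miller–Rabin witness and 10873 is composite.
The smallest witness among the given bases is 11.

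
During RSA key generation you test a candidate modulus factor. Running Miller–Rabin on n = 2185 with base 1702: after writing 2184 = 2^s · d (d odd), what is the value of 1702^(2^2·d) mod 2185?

1426

n − 1 = 2184 = 2^3 · 273, so s = 3 and d = 273.
Repeated squaring mod 2185: 1702^1 ≡ 1702, 1702^2 ≡ 1679, 1702^4 ≡ 391, 1702^8 ≡ 2116, 1702^16 ≡ 391, 1702^32 ≡ 2116, 1702^64 ≡ 391, 1702^128 ≡ 2116, 1702^256 ≡ 391.
273 = 256 + 16 + 1, so 1702^273 ≡ 391·391·1702 ≡ 552 (mod 2185).
x_0 = 552.
x_1 = 552^2 mod 2185 = 989.
x_2 = 989^2 mod 2185 = 1426.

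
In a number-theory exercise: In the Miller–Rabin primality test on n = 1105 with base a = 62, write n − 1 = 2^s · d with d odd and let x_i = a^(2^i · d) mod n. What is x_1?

729

n − 1 = 1104 = 2^4 · 69, so s = 4 and d = 69.
x_0 = 62^69 mod 1105 = 792.
x_1 = 792^2 mod 1105 = 729.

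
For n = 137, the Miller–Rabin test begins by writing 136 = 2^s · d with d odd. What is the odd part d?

Halving: 136 → 68 → 34 → 17; 17 is odd.
So 136 = 2^3 · 17.

17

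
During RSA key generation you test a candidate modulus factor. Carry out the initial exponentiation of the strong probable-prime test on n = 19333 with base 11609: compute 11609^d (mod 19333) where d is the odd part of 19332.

n − 1 = 19332 = 2^2 · 4833, so s = 2 and d = 4833.
11609^4833 mod 19333 = 1.

1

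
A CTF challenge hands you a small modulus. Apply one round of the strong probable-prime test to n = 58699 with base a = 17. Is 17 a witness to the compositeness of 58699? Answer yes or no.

n − 1 = 58698 = 2^1 · 29349, so s = 1 and d = 29349.
Repeated squaring mod 58699: 17^1 ≡ 17, 17^2 ≡ 289, 17^4 ≡ 24822, 17^8 ≡ 26980, 17^16 ≡ 52800, 17^32 ≡ 48393, 17^64 ≡ 27145, 17^128 ≡ 2478, 17^256 ≡ 35788, 17^512 ≡ 27463, 17^1024 ≡ 51617, 17^2048 ≡ 25778, 17^4096 ≡ 32604, 17^8192 ≡ 40625, 17^16384 ≡ 9541.
29349 = 16384 + 8192 + 4096 + 512 + 128 + 32 + 4 + 1, so 17^29349 ≡ 9541·40625·32604·27463·2478·48393·24822·17 ≡ 1 (mod 58699).
x_0 = 17^29349 mod 58699 = 1.
x_0 = 1, so 17 is not a witness.

no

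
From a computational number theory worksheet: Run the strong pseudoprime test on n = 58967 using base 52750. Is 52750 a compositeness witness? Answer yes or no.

no

n − 1 = 58966 = 2^1 · 29483, so s = 1 and d = 29483.
x_0 = 52750^29483 mod 58967 = 58966.
x_0 = 58966 ≡ −1, so 52750 is not a witness.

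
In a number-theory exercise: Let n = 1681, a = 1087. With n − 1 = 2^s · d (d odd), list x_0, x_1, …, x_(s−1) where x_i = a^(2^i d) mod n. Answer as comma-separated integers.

n − 1 = 1680 = 2^4 · 105, so s = 4 and d = 105.
x_0 = 1087^105 mod 1681 = 1567.
x_1 = 1567^2 mod 1681 = 1229.
x_2 = 1229^2 mod 1681 = 903.
x_3 = 903^2 mod 1681 = 124.

1567, 1229, 903, 124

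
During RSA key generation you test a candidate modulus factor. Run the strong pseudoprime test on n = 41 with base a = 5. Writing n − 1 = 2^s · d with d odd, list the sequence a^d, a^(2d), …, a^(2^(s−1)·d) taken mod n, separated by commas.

9, 40, 1

n − 1 = 40 = 2^3 · 5, so s = 3 and d = 5.
x_0 = 5^5 mod 41 = 9.
x_1 = 9^2 mod 41 = 40.
x_2 = 40^2 mod 41 = 1.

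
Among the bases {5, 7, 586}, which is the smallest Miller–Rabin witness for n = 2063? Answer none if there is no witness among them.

n − 1 = 2062 = 2^1 · 1031, so s = 1 and d = 1031.
Base 5: x_0 = 5^1031 mod 2063 = 2062. x_0 = 2062 ≡ −1, so 5 is not a witness.
Base 7: x_0 = 7^1031 mod 2063 = 1. x_0 = 1, so 7 is not a witness.
Base 586: x_0 = 586^1031 mod 2063 = 2062. x_0 = 2062 ≡ −1, so 586 is not a witness.
No listed base is a witness for 2063.

none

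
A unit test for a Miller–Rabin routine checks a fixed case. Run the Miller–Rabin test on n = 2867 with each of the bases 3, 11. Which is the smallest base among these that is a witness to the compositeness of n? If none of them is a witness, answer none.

3

n − 1 = 2866 = 2^1 · 1433, so s = 1 and d = 1433.
Base 3: x_0 = 3^1433 mod 2867 = 1247. x_0 ∉ {1, 2866} and s = 1, so 3 is a Miller–Rabin witness and 2867 is composite.
Base 11: x_0 = 11^1433 mod 2867 = 2146. x_0 ∉ {1, 2866} and s = 1, so 11 is a Miller–Rabin witness and 2867 is composite.
The smallest witness among the given bases is 3.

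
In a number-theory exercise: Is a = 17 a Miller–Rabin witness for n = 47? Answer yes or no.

n − 1 = 46 = 2^1 · 23, so s = 1 and d = 23.
x_0 = 17^23 mod 47 = 1.
x_0 = 1, so 17 is not a witness.

no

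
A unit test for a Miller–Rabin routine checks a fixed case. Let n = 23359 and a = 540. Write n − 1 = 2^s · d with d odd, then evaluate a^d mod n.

n − 1 = 23358 = 2^1 · 11679, so s = 1 and d = 11679.
540^11679 mod 23359 = 4621.

4621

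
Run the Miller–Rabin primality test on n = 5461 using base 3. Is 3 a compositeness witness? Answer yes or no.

n − 1 = 5460 = 2^2 · 1365, so s = 2 and d = 1365.
x_0 = 3^1365 mod 5461 = 4084.
x_0 is neither 1 nor 5460, so continue squaring.
x_1 = 4084^2 mod 5461 = 1162.
Reached i = s−1 = 1 without hitting −1: 3 is a Miller–Rabin witness and 5461 is composite.

yes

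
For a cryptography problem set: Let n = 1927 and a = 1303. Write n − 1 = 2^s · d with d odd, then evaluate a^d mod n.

n − 1 = 1926 = 2^1 · 963, so s = 1 and d = 963.
Repeated squaring mod 1927: 1303^1 ≡ 1303, 1303^2 ≡ 122, 1303^4 ≡ 1395, 1303^8 ≡ 1682, 1303^16 ≡ 288, 1303^32 ≡ 83, 1303^64 ≡ 1108, 1303^128 ≡ 165, 1303^256 ≡ 247, 1303^512 ≡ 1272.
963 = 512 + 256 + 128 + 64 + 2 + 1, so 1303^963 ≡ 1272·247·165·1108·122·1303 ≡ 1649 (mod 1927).

1649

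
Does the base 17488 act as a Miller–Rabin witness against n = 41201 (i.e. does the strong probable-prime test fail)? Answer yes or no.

no

n − 1 = 41200 = 2^4 · 2575, so s = 4 and d = 2575.
x_0 = 17488^2575 mod 41201 = 40287.
x_0 is neither 1 nor 41200, so continue squaring.
x_1 = 40287^2 mod 41201 = 11376.
x_2 = 11376^2 mod 41201 = 1035.
x_3 = 1035^2 mod 41201 = 41200.
x_3 ≡ −1, so 17488 is not a witness.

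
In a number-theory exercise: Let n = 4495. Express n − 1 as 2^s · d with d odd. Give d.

Halving: 4494 → 2247; 2247 is odd.
So 4494 = 2^1 · 2247.

2247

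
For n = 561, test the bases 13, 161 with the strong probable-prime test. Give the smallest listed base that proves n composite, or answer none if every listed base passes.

13

n − 1 = 560 = 2^4 · 35, so s = 4 and d = 35.
Base 13: x_0 = 13^35 mod 561 = 208. x_0 is neither 1 nor 560, so continue squaring. x_1 = 208^2 mod 561 = 67. x_2 = 67^2 mod 561 = 1. x_2 = 1 but x_1 ≠ ±1, a nontrivial square root of 1 — 13 is a witness and 561 is composite.
Base 161: x_0 = 161^35 mod 561 = 461. x_0 is neither 1 nor 560, so continue squaring. x_1 = 461^2 mod 561 = 463. x_2 = 463^2 mod 561 = 67. x_3 = 67^2 mod 561 = 1. x_3 = 1 but x_2 ≠ ±1, a nontrivial square root of 1 — 161 is a witness and 561 is composite.
The smallest witness among the given bases is 13.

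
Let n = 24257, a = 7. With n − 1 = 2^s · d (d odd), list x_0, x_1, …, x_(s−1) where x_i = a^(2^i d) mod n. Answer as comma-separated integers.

19946, 3859, 22340, 12082, 20355, 16465

n − 1 = 24256 = 2^6 · 379, so s = 6 and d = 379.
x_0 = 7^379 mod 24257 = 19946.
x_1 = 19946^2 mod 24257 = 3859.
x_2 = 3859^2 mod 24257 = 22340.
x_3 = 22340^2 mod 24257 = 12082.
x_4 = 12082^2 mod 24257 = 20355.
x_5 = 20355^2 mod 24257 = 16465.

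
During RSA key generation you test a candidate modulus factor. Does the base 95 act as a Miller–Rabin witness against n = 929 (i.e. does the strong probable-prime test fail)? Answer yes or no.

n − 1 = 928 = 2^5 · 29, so s = 5 and d = 29.
x_0 = 95^29 mod 929 = 671.
x_0 is neither 1 nor 928, so continue squaring.
x_1 = 671^2 mod 929 = 605.
x_2 = 605^2 mod 929 = 928.
x_2 ≡ −1, so 95 is not a witness.

no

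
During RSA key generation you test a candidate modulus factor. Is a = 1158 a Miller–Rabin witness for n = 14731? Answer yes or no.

n − 1 = 14730 = 2^1 · 7365, so s = 1 and d = 7365.
x_0 = 1158^7365 mod 14731 = 1.
x_0 = 1, so 1158 is not a witness.

no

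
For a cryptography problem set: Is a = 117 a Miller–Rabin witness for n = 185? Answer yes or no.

n − 1 = 184 = 2^3 · 23, so s = 3 and d = 23.
x_0 = 117^23 mod 185 = 68.
x_0 is neither 1 nor 184, so continue squaring.
x_1 = 68^2 mod 185 = 184.
x_1 ≡ −1, so 117 is not a witness.

no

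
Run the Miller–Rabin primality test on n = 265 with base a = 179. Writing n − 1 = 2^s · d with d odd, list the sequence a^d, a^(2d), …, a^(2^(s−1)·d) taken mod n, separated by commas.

n − 1 = 264 = 2^3 · 33, so s = 3 and d = 33.
x_0 = 179^33 mod 265 = 244.
x_1 = 244^2 mod 265 = 176.
x_2 = 176^2 mod 265 = 236.

244, 176, 236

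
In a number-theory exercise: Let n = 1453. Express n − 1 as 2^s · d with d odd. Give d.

363

Halving: 1452 → 726 → 363; 363 is odd.
So 1452 = 2^2 · 363.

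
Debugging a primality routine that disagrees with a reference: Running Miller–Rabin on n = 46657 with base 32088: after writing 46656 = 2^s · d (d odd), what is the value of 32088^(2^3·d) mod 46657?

n − 1 = 46656 = 2^6 · 729, so s = 6 and d = 729.
Repeated squaring mod 46657: 32088^1 ≡ 32088, 32088^2 ≡ 13068, 32088^4 ≡ 8004, 32088^8 ≡ 3955, 32088^16 ≡ 11930, 32088^32 ≡ 21050, 32088^64 ≡ 971, 32088^128 ≡ 9701, 32088^256 ≡ 2232, 32088^512 ≡ 36182.
729 = 512 + 128 + 64 + 16 + 8 + 1, so 32088^729 ≡ 36182·9701·971·11930·3955·32088 ≡ 8215 (mod 46657).
x_0 = 8215.
x_1 = 8215^2 mod 46657 = 20203.
x_2 = 20203^2 mod 46657 = 5773.
x_3 = 5773^2 mod 46657 = 14431.

14431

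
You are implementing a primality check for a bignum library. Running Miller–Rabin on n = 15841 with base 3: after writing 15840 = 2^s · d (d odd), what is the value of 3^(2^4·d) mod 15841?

1

n − 1 = 15840 = 2^5 · 495, so s = 5 and d = 495.
Repeated squaring mod 15841: 3^1 ≡ 3, 3^2 ≡ 9, 3^4 ≡ 81, 3^8 ≡ 6561, 3^16 ≡ 6724, 3^32 ≡ 1962, 3^64 ≡ 81, 3^128 ≡ 6561, 3^256 ≡ 6724.
495 = 256 + 128 + 64 + 32 + 8 + 4 + 2 + 1, so 3^495 ≡ 6724·6561·81·1962·6561·81·9·3 ≡ 12802 (mod 15841).
x_0 = 12802.
x_1 = 12802^2 mod 15841 = 218.
x_2 = 218^2 mod 15841 = 1.
x_3 = 1^2 mod 15841 = 1.
x_4 = 1^2 mod 15841 = 1.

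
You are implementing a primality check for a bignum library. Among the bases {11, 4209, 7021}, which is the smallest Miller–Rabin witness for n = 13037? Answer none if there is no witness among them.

n − 1 = 13036 = 2^2 · 3259, so s = 2 and d = 3259.
Base 11: x_0 = 11^3259 mod 13037 = 1914. x_0 is neither 1 nor 13036, so continue squaring. x_1 = 1914^2 mod 13037 = 13036. x_1 ≡ −1, so 11 is not a witness.
Base 4209: x_0 = 4209^3259 mod 13037 = 11123. x_0 is neither 1 nor 13036, so continue squaring. x_1 = 11123^2 mod 13037 = 13036. x_1 ≡ −1, so 4209 is not a witness.
Base 7021: x_0 = 7021^3259 mod 13037 = 11123. x_0 is neither 1 nor 13036, so continue squaring. x_1 = 11123^2 mod 13037 = 13036. x_1 ≡ −1, so 7021 is not a witness.
No listed base is a witness for 13037.

none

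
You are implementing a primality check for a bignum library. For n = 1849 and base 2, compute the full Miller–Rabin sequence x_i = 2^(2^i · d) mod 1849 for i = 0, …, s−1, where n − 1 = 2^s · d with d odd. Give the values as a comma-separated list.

n − 1 = 1848 = 2^3 · 231, so s = 3 and d = 231.
x_0 = 2^231 mod 1849 = 558.
x_1 = 558^2 mod 1849 = 732.
x_2 = 732^2 mod 1849 = 1463.

558, 732, 1463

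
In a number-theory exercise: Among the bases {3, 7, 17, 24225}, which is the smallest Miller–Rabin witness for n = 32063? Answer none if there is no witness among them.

n − 1 = 32062 = 2^1 · 16031, so s = 1 and d = 16031.
Base 3: x_0 = 3^16031 mod 32063 = 1. x_0 = 1, so 3 is not a witness.
Base 7: x_0 = 7^16031 mod 32063 = 1. x_0 = 1, so 7 is not a witness.
Base 17: x_0 = 17^16031 mod 32063 = 1. x_0 = 1, so 17 is not a witness.
Base 24225: x_0 = 24225^16031 mod 32063 = 1. x_0 = 1, so 24225 is not a witness.
No listed base is a witness for 32063.

none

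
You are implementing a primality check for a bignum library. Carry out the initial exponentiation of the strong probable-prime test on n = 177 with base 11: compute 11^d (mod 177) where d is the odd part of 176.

n − 1 = 176 = 2^4 · 11, so s = 4 and d = 11.
11^11 mod 177 = 77.

77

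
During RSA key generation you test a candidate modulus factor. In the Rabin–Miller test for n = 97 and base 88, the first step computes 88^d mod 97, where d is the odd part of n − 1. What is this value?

47

n − 1 = 96 = 2^5 · 3, so s = 5 and d = 3.
88^3 mod 97 = 47.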